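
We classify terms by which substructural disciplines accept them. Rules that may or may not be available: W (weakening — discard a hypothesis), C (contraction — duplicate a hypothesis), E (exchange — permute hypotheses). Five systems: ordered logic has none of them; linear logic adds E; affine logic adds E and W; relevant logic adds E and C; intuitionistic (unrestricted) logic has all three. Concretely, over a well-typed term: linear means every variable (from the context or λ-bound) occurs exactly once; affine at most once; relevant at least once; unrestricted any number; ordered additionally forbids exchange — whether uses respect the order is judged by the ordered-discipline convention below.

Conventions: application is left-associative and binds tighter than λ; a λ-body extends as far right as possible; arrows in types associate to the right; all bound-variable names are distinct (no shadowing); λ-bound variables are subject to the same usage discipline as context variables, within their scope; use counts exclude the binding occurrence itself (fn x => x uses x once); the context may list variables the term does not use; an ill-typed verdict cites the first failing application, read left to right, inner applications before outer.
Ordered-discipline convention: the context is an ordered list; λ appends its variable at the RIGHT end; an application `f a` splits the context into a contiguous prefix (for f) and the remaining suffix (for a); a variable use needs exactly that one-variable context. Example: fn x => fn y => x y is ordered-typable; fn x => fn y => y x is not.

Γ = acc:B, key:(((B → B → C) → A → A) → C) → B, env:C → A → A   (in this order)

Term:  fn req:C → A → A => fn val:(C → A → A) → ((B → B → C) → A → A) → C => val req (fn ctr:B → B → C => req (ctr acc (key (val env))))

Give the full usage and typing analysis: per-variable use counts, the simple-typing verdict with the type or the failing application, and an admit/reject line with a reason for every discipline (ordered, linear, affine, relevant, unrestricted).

use counts: acc: 1×, key: 1×, env: 1×, req (bound): 2×, val (bound): 2×, ctr (bound): 1×
use order (left to right): val, req, req, ctr, acc, key, val, env
typing: well-typed — term : (C → A → A) → ((C → A → A) → ((B → B → C) → A → A) → C) → C
ordered: ✗, uses contraction: req ×2, val ×2
linear: ✗, uses contraction: req ×2, val ×2
affine: ✗, uses contraction: req ×2, val ×2
relevant: ✓, at least one use each (acc, key, env, req, val, ctr)
unrestricted: ✓, typability at (C → A → A) → ((C → A → A) → ((B → B → C) → A → A) → C) → C is all that's needed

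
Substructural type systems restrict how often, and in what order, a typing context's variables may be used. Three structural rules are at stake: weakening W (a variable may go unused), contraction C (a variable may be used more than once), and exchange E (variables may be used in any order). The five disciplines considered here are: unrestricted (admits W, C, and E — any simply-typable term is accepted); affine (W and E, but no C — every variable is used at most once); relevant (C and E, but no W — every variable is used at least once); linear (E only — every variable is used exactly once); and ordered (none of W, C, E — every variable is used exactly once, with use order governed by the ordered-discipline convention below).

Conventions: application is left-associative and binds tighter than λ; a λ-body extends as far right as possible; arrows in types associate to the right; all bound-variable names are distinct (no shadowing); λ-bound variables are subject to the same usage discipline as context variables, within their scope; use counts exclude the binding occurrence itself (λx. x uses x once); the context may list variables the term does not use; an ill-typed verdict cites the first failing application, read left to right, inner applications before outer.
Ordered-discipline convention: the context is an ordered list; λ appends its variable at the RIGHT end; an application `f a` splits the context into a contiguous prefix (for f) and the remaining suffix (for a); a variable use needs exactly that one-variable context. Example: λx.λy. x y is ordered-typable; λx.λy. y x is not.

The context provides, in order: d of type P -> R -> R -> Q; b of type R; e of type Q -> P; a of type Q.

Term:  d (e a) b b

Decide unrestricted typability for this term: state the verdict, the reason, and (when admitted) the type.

yes — type-checks (Q) and nothing is barred; term : Q
counts: d: 1; b: 2; e: 1; a: 1
use order (left to right): d, e, a, b, b
typing: ✓ — Q
all disciplines: ordered ✗ | linear ✗ | affine ✗ | relevant ✓ | unrestricted ✓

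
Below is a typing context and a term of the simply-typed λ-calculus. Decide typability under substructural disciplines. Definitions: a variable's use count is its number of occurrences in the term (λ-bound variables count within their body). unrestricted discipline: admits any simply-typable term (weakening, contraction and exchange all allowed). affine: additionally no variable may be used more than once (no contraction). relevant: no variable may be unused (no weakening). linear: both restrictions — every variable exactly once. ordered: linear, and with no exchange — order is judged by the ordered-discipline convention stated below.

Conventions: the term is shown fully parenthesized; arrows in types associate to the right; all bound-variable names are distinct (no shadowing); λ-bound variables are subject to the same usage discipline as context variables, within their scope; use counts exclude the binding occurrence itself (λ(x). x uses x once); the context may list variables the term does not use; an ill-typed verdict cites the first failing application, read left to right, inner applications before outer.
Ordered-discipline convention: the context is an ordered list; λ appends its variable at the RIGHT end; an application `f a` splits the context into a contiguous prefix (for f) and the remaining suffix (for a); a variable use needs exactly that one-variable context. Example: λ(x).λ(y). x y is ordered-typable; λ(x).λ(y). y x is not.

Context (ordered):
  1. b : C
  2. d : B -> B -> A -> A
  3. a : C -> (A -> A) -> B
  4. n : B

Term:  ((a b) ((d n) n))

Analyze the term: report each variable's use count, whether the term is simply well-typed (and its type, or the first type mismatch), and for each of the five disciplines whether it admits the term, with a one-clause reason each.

usage: b=1, d=1, a=1, n=2
order of uses: a, b, d, n, n
typing: ✓ — B
ordered: ✗ — uses contraction: n ×2
linear: ✗ — uses contraction: n ×2
affine: ✗ — uses contraction: n ×2
relevant: ✓ — b, d, a, n: all used, weakening unneeded
unrestricted: ✓ — type-checks (B) and nothing is barred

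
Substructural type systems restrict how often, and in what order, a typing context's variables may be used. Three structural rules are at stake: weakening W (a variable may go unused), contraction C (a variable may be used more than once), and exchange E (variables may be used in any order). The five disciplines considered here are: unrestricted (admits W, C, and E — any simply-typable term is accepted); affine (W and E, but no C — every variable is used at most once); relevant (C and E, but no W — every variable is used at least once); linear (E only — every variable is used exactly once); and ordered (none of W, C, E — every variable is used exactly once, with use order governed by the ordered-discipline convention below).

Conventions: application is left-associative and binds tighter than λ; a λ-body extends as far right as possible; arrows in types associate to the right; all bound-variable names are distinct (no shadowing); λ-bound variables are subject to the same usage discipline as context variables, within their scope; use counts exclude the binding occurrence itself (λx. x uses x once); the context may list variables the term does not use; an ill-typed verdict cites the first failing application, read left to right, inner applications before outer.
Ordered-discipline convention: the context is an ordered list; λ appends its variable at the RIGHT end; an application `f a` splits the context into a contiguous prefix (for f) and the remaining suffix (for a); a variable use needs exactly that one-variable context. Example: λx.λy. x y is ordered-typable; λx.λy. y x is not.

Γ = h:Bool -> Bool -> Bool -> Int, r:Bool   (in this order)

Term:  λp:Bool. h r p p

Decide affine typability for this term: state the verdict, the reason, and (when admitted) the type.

no — repeated use of p ×2
counts: h ×1, r ×1, p [bound] ×2
uses in reading order: h, r, p, p
typing: well-typed at Bool -> Int
per-discipline verdicts: ordered ✗, linear ✗, affine ✗, relevant ✓, unrestricted ✓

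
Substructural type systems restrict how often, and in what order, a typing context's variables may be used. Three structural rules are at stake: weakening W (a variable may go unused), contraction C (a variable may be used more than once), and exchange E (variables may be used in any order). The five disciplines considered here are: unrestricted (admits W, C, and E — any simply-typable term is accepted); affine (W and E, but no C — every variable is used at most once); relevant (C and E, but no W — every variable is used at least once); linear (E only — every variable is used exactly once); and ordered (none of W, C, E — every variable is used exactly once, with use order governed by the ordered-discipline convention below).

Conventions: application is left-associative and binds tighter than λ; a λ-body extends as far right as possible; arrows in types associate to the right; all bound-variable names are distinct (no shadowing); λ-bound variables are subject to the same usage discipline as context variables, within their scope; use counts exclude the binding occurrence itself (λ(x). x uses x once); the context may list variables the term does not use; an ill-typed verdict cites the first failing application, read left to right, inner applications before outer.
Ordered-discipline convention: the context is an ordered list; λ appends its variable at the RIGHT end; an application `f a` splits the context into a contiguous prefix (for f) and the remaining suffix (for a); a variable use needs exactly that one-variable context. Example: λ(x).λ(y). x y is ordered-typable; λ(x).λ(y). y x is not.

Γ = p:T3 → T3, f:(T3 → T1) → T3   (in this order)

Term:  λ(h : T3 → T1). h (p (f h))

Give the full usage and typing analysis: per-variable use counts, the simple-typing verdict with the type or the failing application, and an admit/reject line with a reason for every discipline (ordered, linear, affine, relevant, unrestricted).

use counts: p ×1, f ×1, h [bound] ×2
order of uses: h, p, f, h
typing: well-typed at (T3 → T1) → T1
ordered: ✗, needs contraction — h ×2
linear: ✗, needs contraction — h ×2
affine: ✗, needs contraction — h ×2
relevant: ✓, every one of p, f, h appears
unrestricted: ✓, simply typable at (T3 → T1) → T1; W, C, E all held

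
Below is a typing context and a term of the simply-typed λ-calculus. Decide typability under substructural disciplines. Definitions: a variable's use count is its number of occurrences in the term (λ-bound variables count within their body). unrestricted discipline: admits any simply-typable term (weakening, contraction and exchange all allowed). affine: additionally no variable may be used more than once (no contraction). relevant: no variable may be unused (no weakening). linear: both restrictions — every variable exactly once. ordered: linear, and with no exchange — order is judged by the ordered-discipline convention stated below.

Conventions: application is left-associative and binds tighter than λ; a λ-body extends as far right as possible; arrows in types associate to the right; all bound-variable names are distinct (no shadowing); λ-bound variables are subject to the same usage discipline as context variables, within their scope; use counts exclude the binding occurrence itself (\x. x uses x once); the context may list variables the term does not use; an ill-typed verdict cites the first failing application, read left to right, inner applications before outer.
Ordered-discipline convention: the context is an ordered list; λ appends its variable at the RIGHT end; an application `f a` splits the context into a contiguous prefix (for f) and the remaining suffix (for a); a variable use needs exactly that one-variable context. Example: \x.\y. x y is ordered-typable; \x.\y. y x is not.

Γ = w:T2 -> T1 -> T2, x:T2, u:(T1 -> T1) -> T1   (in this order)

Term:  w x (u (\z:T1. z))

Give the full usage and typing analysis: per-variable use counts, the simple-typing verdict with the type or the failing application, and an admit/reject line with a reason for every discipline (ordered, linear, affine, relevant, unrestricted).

variable uses: w: 1; x: 1; u: 1; z (bound): 1
uses in reading order: w, x, u, z
typing: the term checks, with type T2
ordered ✓ (one use each (w, x, u, z); ordered split holds)
linear ✓ (w, x, u, z: one use apiece)
affine ✓ (none of w, x, u, z used more than once)
relevant ✓ (at least one use each (w, x, u, z))
unrestricted ✓ (simply typable at T2; W, C, E all held)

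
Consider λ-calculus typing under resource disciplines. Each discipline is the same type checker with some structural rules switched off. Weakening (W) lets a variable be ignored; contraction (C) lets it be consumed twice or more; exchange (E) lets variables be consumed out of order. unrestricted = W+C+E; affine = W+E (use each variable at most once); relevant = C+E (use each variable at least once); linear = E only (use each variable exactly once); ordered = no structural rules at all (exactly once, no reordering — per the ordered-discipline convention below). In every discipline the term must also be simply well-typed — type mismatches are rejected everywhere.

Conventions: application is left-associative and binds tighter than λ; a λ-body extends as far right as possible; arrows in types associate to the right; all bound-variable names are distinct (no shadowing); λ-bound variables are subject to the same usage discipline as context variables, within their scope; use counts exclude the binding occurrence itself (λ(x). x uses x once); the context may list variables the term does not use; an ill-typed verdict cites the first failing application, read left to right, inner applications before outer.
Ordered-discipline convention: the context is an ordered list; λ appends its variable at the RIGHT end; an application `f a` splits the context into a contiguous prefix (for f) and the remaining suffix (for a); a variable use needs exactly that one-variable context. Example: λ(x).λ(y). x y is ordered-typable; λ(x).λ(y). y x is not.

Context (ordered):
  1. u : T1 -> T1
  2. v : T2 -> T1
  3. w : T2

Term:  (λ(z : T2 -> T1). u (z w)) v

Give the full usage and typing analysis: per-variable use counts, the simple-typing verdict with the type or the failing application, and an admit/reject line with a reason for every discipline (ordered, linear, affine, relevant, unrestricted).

use counts: u: 1; v: 1; w: 1; z (λ-bound): 1
order of uses: u, z, w, v
typing: well-typed — term : T1
ordered: ✗, no ordered split (uses run u, z, w, v)
linear: ✓, single use per variable (u, v, w, z)
affine: ✓, u, v, w, z: no repeats, contraction unneeded
relevant: ✓, every one of u, v, w, z appears
unrestricted: ✓, type-checks (T1) and nothing is barred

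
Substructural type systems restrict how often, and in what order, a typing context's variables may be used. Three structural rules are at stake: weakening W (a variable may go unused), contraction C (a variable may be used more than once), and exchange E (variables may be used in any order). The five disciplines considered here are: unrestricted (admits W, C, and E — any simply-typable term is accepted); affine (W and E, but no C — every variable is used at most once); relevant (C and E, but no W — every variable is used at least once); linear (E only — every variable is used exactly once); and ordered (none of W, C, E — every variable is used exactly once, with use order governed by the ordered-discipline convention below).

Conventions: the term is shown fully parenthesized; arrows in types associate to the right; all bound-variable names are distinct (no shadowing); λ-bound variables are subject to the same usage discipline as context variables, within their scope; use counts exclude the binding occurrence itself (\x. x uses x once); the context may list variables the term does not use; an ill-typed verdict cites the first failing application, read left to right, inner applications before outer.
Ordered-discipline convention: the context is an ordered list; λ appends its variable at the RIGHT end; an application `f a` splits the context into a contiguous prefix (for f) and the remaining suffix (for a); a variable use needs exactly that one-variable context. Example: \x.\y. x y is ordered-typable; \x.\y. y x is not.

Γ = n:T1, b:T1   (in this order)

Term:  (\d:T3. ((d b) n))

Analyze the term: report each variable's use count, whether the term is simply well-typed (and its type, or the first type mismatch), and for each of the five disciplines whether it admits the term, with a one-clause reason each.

use counts: n ×1; b ×1; d (λ-bound) ×1
use order (left to right): d, b, n
typing: ill-typed: applying a non-function (T3)
ordered: ✗, not simply typable
linear: ✗, fails simple typing
affine: ✗, a type mismatch blocks all five
relevant: ✗, the type mismatch rejects it
unrestricted: ✗, not simply typable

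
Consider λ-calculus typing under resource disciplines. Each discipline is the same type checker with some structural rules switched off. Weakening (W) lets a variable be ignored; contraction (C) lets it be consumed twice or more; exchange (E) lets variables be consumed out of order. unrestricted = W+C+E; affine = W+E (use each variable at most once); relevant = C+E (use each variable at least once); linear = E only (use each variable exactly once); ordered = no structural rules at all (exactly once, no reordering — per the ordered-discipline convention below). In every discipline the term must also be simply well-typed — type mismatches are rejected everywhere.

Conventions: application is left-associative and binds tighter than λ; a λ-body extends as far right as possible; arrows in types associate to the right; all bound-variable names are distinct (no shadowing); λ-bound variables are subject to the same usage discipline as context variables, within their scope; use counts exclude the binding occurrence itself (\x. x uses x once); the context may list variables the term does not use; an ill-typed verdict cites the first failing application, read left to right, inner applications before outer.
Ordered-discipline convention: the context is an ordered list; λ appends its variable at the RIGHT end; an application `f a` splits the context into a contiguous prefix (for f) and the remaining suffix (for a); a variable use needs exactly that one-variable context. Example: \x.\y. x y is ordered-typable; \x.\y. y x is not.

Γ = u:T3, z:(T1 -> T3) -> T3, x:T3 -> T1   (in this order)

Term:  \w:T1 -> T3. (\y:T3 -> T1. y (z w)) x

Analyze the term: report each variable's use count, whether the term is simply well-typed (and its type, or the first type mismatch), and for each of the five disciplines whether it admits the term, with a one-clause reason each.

counts: u=0, z=1, x=1, w (λ-bound)=1, y (λ-bound)=1
order of uses: y, z, w, x
typing: ✓ — (T1 -> T3) -> T1
ordered ✗ (needs weakening: u unused)
linear ✗ (needs weakening: u unused)
affine ✓ (no duplicate uses among u, z, x, w, y)
relevant ✗ (needs weakening: u unused)
unrestricted ✓ (typability at (T1 -> T3) -> T1 is all that's needed)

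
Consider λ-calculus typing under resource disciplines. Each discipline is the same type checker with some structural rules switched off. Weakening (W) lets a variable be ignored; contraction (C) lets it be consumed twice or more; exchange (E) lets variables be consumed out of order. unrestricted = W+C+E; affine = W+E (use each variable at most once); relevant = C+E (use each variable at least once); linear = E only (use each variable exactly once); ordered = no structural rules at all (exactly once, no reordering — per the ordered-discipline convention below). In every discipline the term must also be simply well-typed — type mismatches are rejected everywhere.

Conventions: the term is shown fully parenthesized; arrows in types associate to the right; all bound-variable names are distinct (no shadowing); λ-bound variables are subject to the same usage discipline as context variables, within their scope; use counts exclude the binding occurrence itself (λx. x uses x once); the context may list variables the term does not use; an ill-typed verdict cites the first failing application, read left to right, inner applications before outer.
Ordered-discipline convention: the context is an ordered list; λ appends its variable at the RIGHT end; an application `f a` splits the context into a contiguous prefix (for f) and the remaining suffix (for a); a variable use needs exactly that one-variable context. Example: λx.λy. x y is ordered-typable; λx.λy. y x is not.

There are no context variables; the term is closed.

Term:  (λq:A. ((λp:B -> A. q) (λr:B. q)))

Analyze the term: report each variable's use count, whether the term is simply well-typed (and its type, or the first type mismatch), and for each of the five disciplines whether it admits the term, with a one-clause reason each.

variable uses: q (λ-bound)=2, p (λ-bound)=0, r (λ-bound)=0
uses in reading order: q, q
typing: ✓ — A -> A
ordered ✗ (q ×2 used more than once (contraction); needs weakening: p, r unused)
linear ✗ (q ×2 used more than once (contraction); needs weakening: p, r unused)
affine ✗ (q ×2 used more than once (contraction))
relevant ✗ (needs weakening: p, r unused)
unrestricted ✓ (type-checks (A -> A) and nothing is barred)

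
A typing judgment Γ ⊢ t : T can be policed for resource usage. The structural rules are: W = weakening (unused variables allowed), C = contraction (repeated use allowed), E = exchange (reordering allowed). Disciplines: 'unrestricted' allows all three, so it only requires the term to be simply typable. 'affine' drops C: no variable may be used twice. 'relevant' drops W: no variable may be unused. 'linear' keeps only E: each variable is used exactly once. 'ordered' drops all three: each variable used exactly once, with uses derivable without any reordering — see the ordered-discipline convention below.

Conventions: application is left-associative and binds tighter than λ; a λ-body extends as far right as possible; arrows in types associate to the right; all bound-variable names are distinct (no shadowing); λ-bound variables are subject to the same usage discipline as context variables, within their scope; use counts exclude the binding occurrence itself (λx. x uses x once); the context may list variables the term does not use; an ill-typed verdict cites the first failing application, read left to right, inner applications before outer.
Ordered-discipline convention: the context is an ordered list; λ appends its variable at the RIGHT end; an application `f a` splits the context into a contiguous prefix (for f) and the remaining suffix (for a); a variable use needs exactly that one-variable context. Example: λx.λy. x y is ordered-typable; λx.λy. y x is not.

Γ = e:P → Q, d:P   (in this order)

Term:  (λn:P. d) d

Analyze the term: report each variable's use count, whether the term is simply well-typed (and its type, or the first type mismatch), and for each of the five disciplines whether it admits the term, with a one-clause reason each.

usage: e=0; d=2; n [bound]=0
use order (left to right): d, d
typing: the term checks, with type P
ordered ✗ (needs contraction — d ×2; unused: e, n — weakening required)
linear ✗ (needs contraction — d ×2; unused: e, n — weakening required)
affine ✗ (needs contraction — d ×2)
relevant ✗ (unused: e, n — weakening required)
unrestricted ✓ (type-checks (P) and nothing is barred)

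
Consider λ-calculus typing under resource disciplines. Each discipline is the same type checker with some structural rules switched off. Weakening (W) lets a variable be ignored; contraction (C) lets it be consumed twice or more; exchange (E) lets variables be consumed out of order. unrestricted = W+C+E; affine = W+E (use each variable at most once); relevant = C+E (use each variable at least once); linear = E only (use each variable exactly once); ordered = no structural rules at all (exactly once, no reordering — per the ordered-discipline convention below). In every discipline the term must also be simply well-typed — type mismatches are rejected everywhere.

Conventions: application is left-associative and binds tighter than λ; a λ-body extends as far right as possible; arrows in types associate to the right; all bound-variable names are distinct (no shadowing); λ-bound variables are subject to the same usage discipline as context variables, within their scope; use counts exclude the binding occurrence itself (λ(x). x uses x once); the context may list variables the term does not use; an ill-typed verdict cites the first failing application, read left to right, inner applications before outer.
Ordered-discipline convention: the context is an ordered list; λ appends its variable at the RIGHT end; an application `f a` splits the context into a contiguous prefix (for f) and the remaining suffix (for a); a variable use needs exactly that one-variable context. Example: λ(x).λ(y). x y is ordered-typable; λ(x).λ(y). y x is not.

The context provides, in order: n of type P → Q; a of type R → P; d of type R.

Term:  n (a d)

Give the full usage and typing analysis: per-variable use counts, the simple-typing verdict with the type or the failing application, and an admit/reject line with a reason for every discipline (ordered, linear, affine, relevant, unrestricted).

use counts: n: 1×, a: 1×, d: 1×
order of uses: n, a, d
typing: the term checks, with type Q
ordered: ✓, n, a, d once each; derivable with no W/C/E
linear: ✓, single use per variable (n, a, d)
affine: ✓, no duplicate uses among n, a, d
relevant: ✓, at least one use each (n, a, d)
unrestricted: ✓, typability at Q is all that's needed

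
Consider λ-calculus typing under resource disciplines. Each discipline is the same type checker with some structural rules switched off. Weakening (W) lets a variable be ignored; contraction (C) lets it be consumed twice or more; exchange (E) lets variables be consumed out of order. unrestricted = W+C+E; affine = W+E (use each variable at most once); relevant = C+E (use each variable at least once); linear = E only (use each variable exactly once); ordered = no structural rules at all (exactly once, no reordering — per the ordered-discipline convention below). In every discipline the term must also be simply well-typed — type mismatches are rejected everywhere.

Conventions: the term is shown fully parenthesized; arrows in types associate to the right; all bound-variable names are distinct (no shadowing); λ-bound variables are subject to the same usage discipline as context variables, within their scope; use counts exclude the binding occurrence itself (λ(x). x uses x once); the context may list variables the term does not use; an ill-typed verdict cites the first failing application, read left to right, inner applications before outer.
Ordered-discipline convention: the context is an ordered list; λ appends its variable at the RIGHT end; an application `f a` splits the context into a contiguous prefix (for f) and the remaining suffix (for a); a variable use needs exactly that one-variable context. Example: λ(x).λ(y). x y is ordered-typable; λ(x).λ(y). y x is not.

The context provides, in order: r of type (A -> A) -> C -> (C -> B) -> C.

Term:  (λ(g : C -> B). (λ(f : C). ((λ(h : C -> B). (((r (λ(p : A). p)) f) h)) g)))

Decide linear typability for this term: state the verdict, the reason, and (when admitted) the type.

yes — each of r, g, f, h, p used exactly once; term : (C -> B) -> C -> C
counts: r ×1, g (bound) ×1, f (bound) ×1, h (bound) ×1, p (bound) ×1
left-to-right use order: r, p, f, h, g
typing: well-typed at (C -> B) -> C -> C
across the five disciplines: ordered ✗ | linear ✓ | affine ✓ | relevant ✓ | unrestricted ✓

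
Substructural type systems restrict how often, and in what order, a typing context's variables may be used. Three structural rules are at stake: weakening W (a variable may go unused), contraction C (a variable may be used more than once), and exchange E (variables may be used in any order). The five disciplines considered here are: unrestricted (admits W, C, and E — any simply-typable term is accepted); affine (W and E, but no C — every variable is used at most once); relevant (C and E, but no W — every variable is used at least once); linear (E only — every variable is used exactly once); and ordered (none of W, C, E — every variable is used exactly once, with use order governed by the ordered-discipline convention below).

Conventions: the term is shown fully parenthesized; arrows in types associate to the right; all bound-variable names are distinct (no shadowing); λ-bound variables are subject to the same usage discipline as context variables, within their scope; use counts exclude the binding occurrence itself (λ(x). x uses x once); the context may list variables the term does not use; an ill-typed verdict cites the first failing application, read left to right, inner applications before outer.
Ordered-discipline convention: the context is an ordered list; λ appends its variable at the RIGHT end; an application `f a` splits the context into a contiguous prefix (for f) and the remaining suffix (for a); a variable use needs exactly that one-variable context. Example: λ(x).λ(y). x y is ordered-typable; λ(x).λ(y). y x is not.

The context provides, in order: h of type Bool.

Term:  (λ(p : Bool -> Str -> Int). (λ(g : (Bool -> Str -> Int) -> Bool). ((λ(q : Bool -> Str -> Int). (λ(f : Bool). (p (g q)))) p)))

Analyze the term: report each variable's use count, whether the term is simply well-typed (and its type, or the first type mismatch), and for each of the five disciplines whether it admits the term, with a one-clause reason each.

usage: h=0; p (λ-bound)=2; g (λ-bound)=1; q (λ-bound)=1; f (λ-bound)=0
left-to-right use order: p, g, q, p
typing: the term checks, with type (Bool -> Str -> Int) -> ((Bool -> Str -> Int) -> Bool) -> Bool -> Str -> Int
ordered: ✗, repeated use of p ×2; h, f left unused
linear: ✗, repeated use of p ×2; h, f left unused
affine: ✗, repeated use of p ×2
relevant: ✗, h, f left unused
unrestricted: ✓, simply typable at (Bool -> Str -> Int) -> ((Bool -> Str -> Int) -> Bool) -> Bool -> Str -> Int; W, C, E all held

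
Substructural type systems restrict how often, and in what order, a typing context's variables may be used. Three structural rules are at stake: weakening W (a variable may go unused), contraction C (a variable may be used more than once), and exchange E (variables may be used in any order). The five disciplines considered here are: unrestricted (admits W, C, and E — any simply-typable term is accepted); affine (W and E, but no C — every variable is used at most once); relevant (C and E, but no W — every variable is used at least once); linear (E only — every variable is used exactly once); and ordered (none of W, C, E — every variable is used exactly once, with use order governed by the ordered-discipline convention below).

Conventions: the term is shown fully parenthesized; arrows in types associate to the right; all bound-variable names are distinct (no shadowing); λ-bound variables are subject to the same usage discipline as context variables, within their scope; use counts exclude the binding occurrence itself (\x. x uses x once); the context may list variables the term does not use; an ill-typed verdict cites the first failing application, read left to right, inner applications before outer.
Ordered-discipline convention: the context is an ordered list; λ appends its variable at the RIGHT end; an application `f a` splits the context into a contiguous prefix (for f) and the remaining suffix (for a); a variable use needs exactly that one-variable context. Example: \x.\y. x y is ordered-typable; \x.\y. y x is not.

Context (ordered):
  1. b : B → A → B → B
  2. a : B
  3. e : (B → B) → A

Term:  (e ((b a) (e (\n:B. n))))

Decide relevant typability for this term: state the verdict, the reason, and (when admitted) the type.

yes — none of b, a, e, n goes unused; term : A
use counts: b: 1×; a: 1×; e: 2×; n (bound): 1×
left-to-right use order: e, b, a, e, n
typing: the term checks, with type A
all disciplines: ordered ✗ · linear ✗ · affine ✗ · relevant ✓ · unrestricted ✓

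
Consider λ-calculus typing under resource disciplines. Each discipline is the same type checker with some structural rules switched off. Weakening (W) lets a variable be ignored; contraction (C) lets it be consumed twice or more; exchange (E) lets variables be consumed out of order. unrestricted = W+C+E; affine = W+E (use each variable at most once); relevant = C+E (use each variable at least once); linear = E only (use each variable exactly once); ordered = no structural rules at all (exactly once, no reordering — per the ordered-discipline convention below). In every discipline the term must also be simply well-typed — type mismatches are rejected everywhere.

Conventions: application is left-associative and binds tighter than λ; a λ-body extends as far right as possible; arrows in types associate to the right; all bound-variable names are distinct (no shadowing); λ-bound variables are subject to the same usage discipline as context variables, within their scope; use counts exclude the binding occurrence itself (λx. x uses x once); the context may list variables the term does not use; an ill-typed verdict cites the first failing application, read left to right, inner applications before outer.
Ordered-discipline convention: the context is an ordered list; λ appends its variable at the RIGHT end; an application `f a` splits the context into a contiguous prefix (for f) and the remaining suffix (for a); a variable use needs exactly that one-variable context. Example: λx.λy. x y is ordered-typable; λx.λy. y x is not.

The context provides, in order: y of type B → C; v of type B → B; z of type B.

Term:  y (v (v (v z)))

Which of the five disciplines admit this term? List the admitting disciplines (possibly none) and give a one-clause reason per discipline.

admitted by: relevant, unrestricted
usage: y: 1×; v: 3×; z: 1×
use order (left to right): y, v, v, v, z
typing: ✓ — C
ordered ✗ (needs contraction — v ×3)
linear ✗ (needs contraction — v ×3)
affine ✗ (needs contraction — v ×3)
relevant ✓ (none of y, v, z goes unused)
unrestricted ✓ (typability at C is all that's needed)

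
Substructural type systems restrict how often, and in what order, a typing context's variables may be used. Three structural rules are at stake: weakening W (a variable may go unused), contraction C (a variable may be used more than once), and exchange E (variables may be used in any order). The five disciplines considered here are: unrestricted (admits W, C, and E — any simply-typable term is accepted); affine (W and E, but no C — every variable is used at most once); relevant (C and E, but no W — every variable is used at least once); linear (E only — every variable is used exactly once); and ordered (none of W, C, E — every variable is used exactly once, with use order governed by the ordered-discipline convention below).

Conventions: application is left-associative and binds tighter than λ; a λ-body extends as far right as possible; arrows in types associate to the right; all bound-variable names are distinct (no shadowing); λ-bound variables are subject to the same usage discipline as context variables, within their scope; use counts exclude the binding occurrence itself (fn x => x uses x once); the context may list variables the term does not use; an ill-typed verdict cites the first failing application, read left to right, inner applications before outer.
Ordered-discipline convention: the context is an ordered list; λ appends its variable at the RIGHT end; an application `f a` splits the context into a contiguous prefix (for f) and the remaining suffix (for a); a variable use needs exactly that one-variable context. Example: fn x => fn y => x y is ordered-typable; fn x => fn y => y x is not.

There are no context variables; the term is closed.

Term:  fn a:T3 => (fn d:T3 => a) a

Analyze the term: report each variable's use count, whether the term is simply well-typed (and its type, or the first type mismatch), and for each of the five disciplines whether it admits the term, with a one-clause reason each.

use counts: a [bound] ×2, d [bound] ×0
left-to-right use order: a, a
typing: well-typed — term : T3 -> T3
ordered: ✗ — a ×2 used more than once (contraction); unused: d — weakening required
linear: ✗ — a ×2 used more than once (contraction); unused: d — weakening required
affine: ✗ — a ×2 used more than once (contraction)
relevant: ✗ — unused: d — weakening required
unrestricted: ✓ — simply typable at T3 -> T3; W, C, E all held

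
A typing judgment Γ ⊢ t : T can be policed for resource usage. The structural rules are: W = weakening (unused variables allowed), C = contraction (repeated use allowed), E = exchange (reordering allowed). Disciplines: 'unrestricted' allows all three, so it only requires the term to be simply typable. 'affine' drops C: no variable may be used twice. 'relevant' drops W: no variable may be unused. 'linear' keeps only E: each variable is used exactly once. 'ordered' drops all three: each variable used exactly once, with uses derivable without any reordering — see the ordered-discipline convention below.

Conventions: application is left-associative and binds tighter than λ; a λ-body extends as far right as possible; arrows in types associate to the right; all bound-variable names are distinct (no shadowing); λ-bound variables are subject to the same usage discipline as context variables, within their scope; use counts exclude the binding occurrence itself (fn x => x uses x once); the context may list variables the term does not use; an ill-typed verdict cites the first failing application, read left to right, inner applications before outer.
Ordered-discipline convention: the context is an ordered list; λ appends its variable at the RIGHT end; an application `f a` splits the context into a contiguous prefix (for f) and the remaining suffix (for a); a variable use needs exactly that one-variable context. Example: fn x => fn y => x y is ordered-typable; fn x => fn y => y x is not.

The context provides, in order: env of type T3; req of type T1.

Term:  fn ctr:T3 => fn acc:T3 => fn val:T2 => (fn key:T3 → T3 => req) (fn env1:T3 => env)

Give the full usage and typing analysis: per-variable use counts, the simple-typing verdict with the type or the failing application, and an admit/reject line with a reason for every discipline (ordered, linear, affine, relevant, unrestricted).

use counts: env: 1×, req: 1×, ctr [bound]: 0×, acc [bound]: 0×, val [bound]: 0×, key [bound]: 0×, env1 [bound]: 0×
uses in reading order: req, env
typing: the term checks, with type T3 → T3 → T2 → T1
ordered ✗ (needs weakening: ctr, acc, val, key, env1 unused)
linear ✗ (needs weakening: ctr, acc, val, key, env1 unused)
affine ✓ (env, req, ctr, acc, val, key, env1: no repeats, contraction unneeded)
relevant ✗ (needs weakening: ctr, acc, val, key, env1 unused)
unrestricted ✓ (simply typable at T3 → T3 → T2 → T1; W, C, E all held)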